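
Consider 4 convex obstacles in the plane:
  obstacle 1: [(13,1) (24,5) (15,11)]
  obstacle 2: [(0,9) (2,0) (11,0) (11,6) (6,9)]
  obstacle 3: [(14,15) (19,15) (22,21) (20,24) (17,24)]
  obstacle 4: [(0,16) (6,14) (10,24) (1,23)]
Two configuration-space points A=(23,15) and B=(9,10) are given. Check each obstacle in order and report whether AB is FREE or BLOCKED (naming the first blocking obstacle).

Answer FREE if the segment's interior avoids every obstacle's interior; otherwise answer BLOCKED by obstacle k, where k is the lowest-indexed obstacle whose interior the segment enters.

Obstacle 1 [(13,1) (24,5) (15,11)]:
  edge (13,1)–(24,5): clear
  edge (24,5)–(15,11): clear
  edge (15,11)–(13,1): clear
  midpoint (16,25/2) outside
  → clear
Obstacle 2 [(0,9) (2,0) (11,0) (11,6) (6,9)]:
  edge (0,9)–(2,0): clear
  edge (2,0)–(11,0): clear
  edge (11,0)–(11,6): clear
  edge (11,6)–(6,9): clear
  edge (6,9)–(0,9): clear
  midpoint (16,25/2) outside
  → clear
Obstacle 3 [(14,15) (19,15) (22,21) (20,24) (17,24)]:
  edge (14,15)–(19,15): clear
  edge (19,15)–(22,21): clear
  edge (22,21)–(20,24): clear
  edge (20,24)–(17,24): clear
  edge (17,24)–(14,15): clear
  midpoint (16,25/2) outside
  → clear
Obstacle 4 [(0,16) (6,14) (10,24) (1,23)]:
  edge (0,16)–(6,14): clear
  edge (6,14)–(10,24): clear
  edge (10,24)–(1,23): clear
  edge (1,23)–(0,16): clear
  midpoint (16,25/2) outside
  → clear

FREE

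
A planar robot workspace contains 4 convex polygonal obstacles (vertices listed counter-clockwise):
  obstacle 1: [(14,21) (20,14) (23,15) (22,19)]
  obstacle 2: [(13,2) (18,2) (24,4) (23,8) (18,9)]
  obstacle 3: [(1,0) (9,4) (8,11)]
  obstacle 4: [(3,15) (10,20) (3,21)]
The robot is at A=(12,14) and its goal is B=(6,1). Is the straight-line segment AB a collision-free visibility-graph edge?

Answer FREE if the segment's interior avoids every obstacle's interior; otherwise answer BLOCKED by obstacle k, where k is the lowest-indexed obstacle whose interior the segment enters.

BLOCKED by obstacle 3

Obstacle 1 [(14,21) (20,14) (23,15) (22,19)]:
  edge (14,21)–(20,14): clear
  edge (20,14)–(23,15): clear
  edge (23,15)–(22,19): clear
  edge (22,19)–(14,21): clear
  midpoint (9,15/2) outside
  → clear
Obstacle 2 [(13,2) (18,2) (24,4) (23,8) (18,9)]:
  edge (13,2)–(18,2): clear
  edge (18,2)–(24,4): clear
  edge (24,4)–(23,8): clear
  edge (23,8)–(18,9): clear
  edge (18,9)–(13,2): clear
  midpoint (9,15/2) outside
  → clear
Obstacle 3 [(1,0) (9,4) (8,11)]:
  edge (1,0)–(9,4): crosses AB
  edge (9,4)–(8,11): crosses AB
  edge (8,11)–(1,0): clear
  → BLOCKED
Obstacle 4 [(3,15) (10,20) (3,21)]:
  edge (3,15)–(10,20): clear
  edge (10,20)–(3,21): clear
  edge (3,21)–(3,15): clear
  midpoint (9,15/2) outside
  → clear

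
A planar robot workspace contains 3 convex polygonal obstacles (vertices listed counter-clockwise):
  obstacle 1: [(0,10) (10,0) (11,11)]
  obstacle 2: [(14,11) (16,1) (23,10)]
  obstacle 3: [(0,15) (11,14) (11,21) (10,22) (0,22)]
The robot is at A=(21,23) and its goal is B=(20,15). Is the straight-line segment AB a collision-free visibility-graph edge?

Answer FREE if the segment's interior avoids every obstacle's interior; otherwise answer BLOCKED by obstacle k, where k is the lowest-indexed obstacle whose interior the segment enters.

FREE

Obstacle 1 [(0,10) (10,0) (11,11)]:
  edge (0,10)–(10,0): clear
  edge (10,0)–(11,11): clear
  edge (11,11)–(0,10): clear
  midpoint (41/2,19) outside
  → clear
Obstacle 2 [(14,11) (16,1) (23,10)]:
  edge (14,11)–(16,1): clear
  edge (16,1)–(23,10): clear
  edge (23,10)–(14,11): clear
  midpoint (41/2,19) outside
  → clear
Obstacle 3 [(0,15) (11,14) (11,21) (10,22) (0,22)]:
  edge (0,15)–(11,14): clear
  edge (11,14)–(11,21): clear
  edge (11,21)–(10,22): clear
  edge (10,22)–(0,22): clear
  edge (0,22)–(0,15): clear
  midpoint (41/2,19) outside
  → clear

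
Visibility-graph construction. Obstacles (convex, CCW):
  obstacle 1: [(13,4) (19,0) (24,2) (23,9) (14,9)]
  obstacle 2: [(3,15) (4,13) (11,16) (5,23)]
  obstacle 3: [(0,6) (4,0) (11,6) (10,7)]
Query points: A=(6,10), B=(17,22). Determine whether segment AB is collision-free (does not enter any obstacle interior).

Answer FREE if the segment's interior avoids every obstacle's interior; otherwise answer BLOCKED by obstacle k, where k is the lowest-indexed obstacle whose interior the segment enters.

FREE

Obstacle 1 [(13,4) (19,0) (24,2) (23,9) (14,9)]:
  edge (13,4)–(19,0): clear
  edge (19,0)–(24,2): clear
  edge (24,2)–(23,9): clear
  edge (23,9)–(14,9): clear
  edge (14,9)–(13,4): clear
  midpoint (23/2,16) outside
  → clear
Obstacle 2 [(3,15) (4,13) (11,16) (5,23)]:
  edge (3,15)–(4,13): clear
  edge (4,13)–(11,16): clear
  edge (11,16)–(5,23): clear
  edge (5,23)–(3,15): clear
  midpoint (23/2,16) outside
  → clear
Obstacle 3 [(0,6) (4,0) (11,6) (10,7)]:
  edge (0,6)–(4,0): clear
  edge (4,0)–(11,6): clear
  edge (11,6)–(10,7): clear
  edge (10,7)–(0,6): clear
  midpoint (23/2,16) outside
  → clear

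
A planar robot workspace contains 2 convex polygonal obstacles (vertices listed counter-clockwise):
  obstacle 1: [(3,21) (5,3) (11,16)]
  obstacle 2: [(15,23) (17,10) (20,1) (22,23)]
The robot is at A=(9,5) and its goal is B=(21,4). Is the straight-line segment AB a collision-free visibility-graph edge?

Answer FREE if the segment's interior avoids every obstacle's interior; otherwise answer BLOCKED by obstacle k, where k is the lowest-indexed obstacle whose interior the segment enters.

BLOCKED by obstacle 2

Obstacle 1 [(3,21) (5,3) (11,16)]:
  edge (3,21)–(5,3): clear
  edge (5,3)–(11,16): clear
  edge (11,16)–(3,21): clear
  midpoint (15,9/2) outside
  → clear
Obstacle 2 [(15,23) (17,10) (20,1) (22,23)]:
  edge (15,23)–(17,10): clear
  edge (17,10)–(20,1): crosses AB
  edge (20,1)–(22,23): crosses AB
  edge (22,23)–(15,23): clear
  → BLOCKED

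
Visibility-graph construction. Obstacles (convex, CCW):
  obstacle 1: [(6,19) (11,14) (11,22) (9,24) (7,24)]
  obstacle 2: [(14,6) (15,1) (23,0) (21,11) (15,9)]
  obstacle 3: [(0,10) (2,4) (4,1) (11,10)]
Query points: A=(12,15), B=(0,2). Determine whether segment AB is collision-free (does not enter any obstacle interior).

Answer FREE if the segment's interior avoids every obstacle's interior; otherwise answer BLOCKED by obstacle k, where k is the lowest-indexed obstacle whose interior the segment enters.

Obstacle 1 [(6,19) (11,14) (11,22) (9,24) (7,24)]:
  edge (6,19)–(11,14): clear
  edge (11,14)–(11,22): clear
  edge (11,22)–(9,24): clear
  edge (9,24)–(7,24): clear
  edge (7,24)–(6,19): clear
  midpoint (6,17/2) outside
  → clear
Obstacle 2 [(14,6) (15,1) (23,0) (21,11) (15,9)]:
  edge (14,6)–(15,1): clear
  edge (15,1)–(23,0): clear
  edge (23,0)–(21,11): clear
  edge (21,11)–(15,9): clear
  edge (15,9)–(14,6): clear
  midpoint (6,17/2) outside
  → clear
Obstacle 3 [(0,10) (2,4) (4,1) (11,10)]:
  edge (0,10)–(2,4): crosses AB
  edge (2,4)–(4,1): clear
  edge (4,1)–(11,10): clear
  edge (11,10)–(0,10): crosses AB
  → BLOCKED

BLOCKED by obstacle 3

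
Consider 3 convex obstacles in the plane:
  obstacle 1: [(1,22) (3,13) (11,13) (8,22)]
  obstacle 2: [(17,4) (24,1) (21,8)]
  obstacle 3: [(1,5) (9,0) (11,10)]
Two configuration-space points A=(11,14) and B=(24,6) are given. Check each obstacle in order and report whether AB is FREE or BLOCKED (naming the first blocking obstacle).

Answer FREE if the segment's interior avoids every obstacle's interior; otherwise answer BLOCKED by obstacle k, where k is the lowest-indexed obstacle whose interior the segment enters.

BLOCKED by obstacle 2

Obstacle 1 [(1,22) (3,13) (11,13) (8,22)]:
  edge (1,22)–(3,13): clear
  edge (3,13)–(11,13): clear
  edge (11,13)–(8,22): clear
  edge (8,22)–(1,22): clear
  midpoint (35/2,10) outside
  → clear
Obstacle 2 [(17,4) (24,1) (21,8)]:
  edge (17,4)–(24,1): clear
  edge (24,1)–(21,8): crosses AB
  edge (21,8)–(17,4): crosses AB
  → BLOCKED
Obstacle 3 [(1,5) (9,0) (11,10)]:
  edge (1,5)–(9,0): clear
  edge (9,0)–(11,10): clear
  edge (11,10)–(1,5): clear
  midpoint (35/2,10) outside
  → clear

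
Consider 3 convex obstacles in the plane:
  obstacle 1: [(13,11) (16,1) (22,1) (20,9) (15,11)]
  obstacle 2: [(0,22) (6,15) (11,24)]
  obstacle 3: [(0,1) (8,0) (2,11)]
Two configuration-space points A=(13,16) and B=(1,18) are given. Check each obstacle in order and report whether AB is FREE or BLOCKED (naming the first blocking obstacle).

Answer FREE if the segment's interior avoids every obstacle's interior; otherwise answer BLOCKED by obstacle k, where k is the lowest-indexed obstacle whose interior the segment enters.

Obstacle 1 [(13,11) (16,1) (22,1) (20,9) (15,11)]:
  edge (13,11)–(16,1): clear
  edge (16,1)–(22,1): clear
  edge (22,1)–(20,9): clear
  edge (20,9)–(15,11): clear
  edge (15,11)–(13,11): clear
  midpoint (7,17) outside
  → clear
Obstacle 2 [(0,22) (6,15) (11,24)]:
  edge (0,22)–(6,15): crosses AB
  edge (6,15)–(11,24): crosses AB
  edge (11,24)–(0,22): clear
  → BLOCKED
Obstacle 3 [(0,1) (8,0) (2,11)]:
  edge (0,1)–(8,0): clear
  edge (8,0)–(2,11): clear
  edge (2,11)–(0,1): clear
  midpoint (7,17) outside
  → clear

BLOCKED by obstacle 2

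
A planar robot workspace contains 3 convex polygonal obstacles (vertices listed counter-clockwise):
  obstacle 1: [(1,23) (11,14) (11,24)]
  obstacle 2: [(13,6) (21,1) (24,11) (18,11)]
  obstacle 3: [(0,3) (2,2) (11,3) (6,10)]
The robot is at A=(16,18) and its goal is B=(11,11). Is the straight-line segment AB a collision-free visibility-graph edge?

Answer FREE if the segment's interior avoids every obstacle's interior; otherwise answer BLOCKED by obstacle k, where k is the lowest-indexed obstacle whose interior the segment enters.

FREE

Obstacle 1 [(1,23) (11,14) (11,24)]:
  edge (1,23)–(11,14): clear
  edge (11,14)–(11,24): clear
  edge (11,24)–(1,23): clear
  midpoint (27/2,29/2) outside
  → clear
Obstacle 2 [(13,6) (21,1) (24,11) (18,11)]:
  edge (13,6)–(21,1): clear
  edge (21,1)–(24,11): clear
  edge (24,11)–(18,11): clear
  edge (18,11)–(13,6): clear
  midpoint (27/2,29/2) outside
  → clear
Obstacle 3 [(0,3) (2,2) (11,3) (6,10)]:
  edge (0,3)–(2,2): clear
  edge (2,2)–(11,3): clear
  edge (11,3)–(6,10): clear
  edge (6,10)–(0,3): clear
  midpoint (27/2,29/2) outside
  → clear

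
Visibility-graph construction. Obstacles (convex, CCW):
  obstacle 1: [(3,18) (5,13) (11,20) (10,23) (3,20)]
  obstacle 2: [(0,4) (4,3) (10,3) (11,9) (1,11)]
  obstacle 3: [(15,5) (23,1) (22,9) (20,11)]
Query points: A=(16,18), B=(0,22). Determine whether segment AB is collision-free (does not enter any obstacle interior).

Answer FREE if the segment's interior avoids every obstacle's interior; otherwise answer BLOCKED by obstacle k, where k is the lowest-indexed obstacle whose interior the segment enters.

BLOCKED by obstacle 1

Obstacle 1 [(3,18) (5,13) (11,20) (10,23) (3,20)]:
  edge (3,18)–(5,13): clear
  edge (5,13)–(11,20): crosses AB
  edge (11,20)–(10,23): clear
  edge (10,23)–(3,20): crosses AB
  edge (3,20)–(3,18): clear
  → BLOCKED
Obstacle 2 [(0,4) (4,3) (10,3) (11,9) (1,11)]:
  edge (0,4)–(4,3): clear
  edge (4,3)–(10,3): clear
  edge (10,3)–(11,9): clear
  edge (11,9)–(1,11): clear
  edge (1,11)–(0,4): clear
  midpoint (8,20) outside
  → clear
Obstacle 3 [(15,5) (23,1) (22,9) (20,11)]:
  edge (15,5)–(23,1): clear
  edge (23,1)–(22,9): clear
  edge (22,9)–(20,11): clear
  edge (20,11)–(15,5): clear
  midpoint (8,20) outside
  → clear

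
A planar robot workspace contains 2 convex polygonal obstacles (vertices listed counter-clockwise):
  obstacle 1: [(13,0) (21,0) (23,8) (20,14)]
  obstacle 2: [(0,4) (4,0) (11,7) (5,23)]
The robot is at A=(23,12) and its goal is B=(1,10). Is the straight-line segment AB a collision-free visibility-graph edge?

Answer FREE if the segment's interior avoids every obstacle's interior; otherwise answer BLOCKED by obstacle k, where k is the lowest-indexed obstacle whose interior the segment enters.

BLOCKED by obstacle 1

Obstacle 1 [(13,0) (21,0) (23,8) (20,14)]:
  edge (13,0)–(21,0): clear
  edge (21,0)–(23,8): clear
  edge (23,8)–(20,14): crosses AB
  edge (20,14)–(13,0): crosses AB
  → BLOCKED
Obstacle 2 [(0,4) (4,0) (11,7) (5,23)]:
  edge (0,4)–(4,0): clear
  edge (4,0)–(11,7): clear
  edge (11,7)–(5,23): crosses AB
  edge (5,23)–(0,4): crosses AB
  → BLOCKED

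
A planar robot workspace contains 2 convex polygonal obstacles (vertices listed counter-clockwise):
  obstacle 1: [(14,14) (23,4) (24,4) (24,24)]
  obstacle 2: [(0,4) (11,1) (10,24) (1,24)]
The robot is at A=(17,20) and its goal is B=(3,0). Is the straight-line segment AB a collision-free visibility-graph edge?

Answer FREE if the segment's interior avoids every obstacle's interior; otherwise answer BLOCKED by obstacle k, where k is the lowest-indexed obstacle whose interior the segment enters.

BLOCKED by obstacle 2

Obstacle 1 [(14,14) (23,4) (24,4) (24,24)]:
  edge (14,14)–(23,4): clear
  edge (23,4)–(24,4): clear
  edge (24,4)–(24,24): clear
  edge (24,24)–(14,14): clear
  midpoint (10,10) outside
  → clear
Obstacle 2 [(0,4) (11,1) (10,24) (1,24)]:
  edge (0,4)–(11,1): crosses AB
  edge (11,1)–(10,24): crosses AB
  edge (10,24)–(1,24): clear
  edge (1,24)–(0,4): clear
  → BLOCKED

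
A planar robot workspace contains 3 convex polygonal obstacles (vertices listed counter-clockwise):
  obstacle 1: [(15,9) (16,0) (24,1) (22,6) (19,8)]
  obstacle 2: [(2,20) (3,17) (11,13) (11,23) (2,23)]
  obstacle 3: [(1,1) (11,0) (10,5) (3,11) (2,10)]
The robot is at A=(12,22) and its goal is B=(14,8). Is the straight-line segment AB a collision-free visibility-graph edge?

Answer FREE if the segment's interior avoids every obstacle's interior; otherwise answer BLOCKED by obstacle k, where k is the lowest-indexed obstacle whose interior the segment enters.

FREE

Obstacle 1 [(15,9) (16,0) (24,1) (22,6) (19,8)]:
  edge (15,9)–(16,0): clear
  edge (16,0)–(24,1): clear
  edge (24,1)–(22,6): clear
  edge (22,6)–(19,8): clear
  edge (19,8)–(15,9): clear
  midpoint (13,15) outside
  → clear
Obstacle 2 [(2,20) (3,17) (11,13) (11,23) (2,23)]:
  edge (2,20)–(3,17): clear
  edge (3,17)–(11,13): clear
  edge (11,13)–(11,23): clear
  edge (11,23)–(2,23): clear
  edge (2,23)–(2,20): clear
  midpoint (13,15) outside
  → clear
Obstacle 3 [(1,1) (11,0) (10,5) (3,11) (2,10)]:
  edge (1,1)–(11,0): clear
  edge (11,0)–(10,5): clear
  edge (10,5)–(3,11): clear
  edge (3,11)–(2,10): clear
  edge (2,10)–(1,1): clear
  midpoint (13,15) outside
  → clear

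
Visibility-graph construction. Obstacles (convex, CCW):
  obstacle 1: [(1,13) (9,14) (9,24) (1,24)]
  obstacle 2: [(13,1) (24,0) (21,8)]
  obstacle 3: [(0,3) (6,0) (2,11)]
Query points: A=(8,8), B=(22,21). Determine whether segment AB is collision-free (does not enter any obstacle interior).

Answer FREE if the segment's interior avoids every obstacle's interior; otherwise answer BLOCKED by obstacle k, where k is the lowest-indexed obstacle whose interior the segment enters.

Obstacle 1 [(1,13) (9,14) (9,24) (1,24)]:
  edge (1,13)–(9,14): clear
  edge (9,14)–(9,24): clear
  edge (9,24)–(1,24): clear
  edge (1,24)–(1,13): clear
  midpoint (15,29/2) outside
  → clear
Obstacle 2 [(13,1) (24,0) (21,8)]:
  edge (13,1)–(24,0): clear
  edge (24,0)–(21,8): clear
  edge (21,8)–(13,1): clear
  midpoint (15,29/2) outside
  → clear
Obstacle 3 [(0,3) (6,0) (2,11)]:
  edge (0,3)–(6,0): clear
  edge (6,0)–(2,11): clear
  edge (2,11)–(0,3): clear
  midpoint (15,29/2) outside
  → clear

FREE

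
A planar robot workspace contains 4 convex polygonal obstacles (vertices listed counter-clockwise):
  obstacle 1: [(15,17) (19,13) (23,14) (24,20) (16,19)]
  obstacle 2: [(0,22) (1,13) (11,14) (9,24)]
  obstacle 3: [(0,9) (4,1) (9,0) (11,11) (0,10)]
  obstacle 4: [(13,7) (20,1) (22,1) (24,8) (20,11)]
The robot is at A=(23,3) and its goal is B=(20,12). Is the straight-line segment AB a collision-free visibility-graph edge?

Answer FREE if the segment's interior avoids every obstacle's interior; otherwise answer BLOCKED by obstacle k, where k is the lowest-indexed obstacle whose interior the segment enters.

Obstacle 1 [(15,17) (19,13) (23,14) (24,20) (16,19)]:
  edge (15,17)–(19,13): clear
  edge (19,13)–(23,14): clear
  edge (23,14)–(24,20): clear
  edge (24,20)–(16,19): clear
  edge (16,19)–(15,17): clear
  midpoint (43/2,15/2) outside
  → clear
Obstacle 2 [(0,22) (1,13) (11,14) (9,24)]:
  edge (0,22)–(1,13): clear
  edge (1,13)–(11,14): clear
  edge (11,14)–(9,24): clear
  edge (9,24)–(0,22): clear
  midpoint (43/2,15/2) outside
  → clear
Obstacle 3 [(0,9) (4,1) (9,0) (11,11) (0,10)]:
  edge (0,9)–(4,1): clear
  edge (4,1)–(9,0): clear
  edge (9,0)–(11,11): clear
  edge (11,11)–(0,10): clear
  edge (0,10)–(0,9): clear
  midpoint (43/2,15/2) outside
  → clear
Obstacle 4 [(13,7) (20,1) (22,1) (24,8) (20,11)]:
  edge (13,7)–(20,1): clear
  edge (20,1)–(22,1): clear
  edge (22,1)–(24,8): crosses AB
  edge (24,8)–(20,11): crosses AB
  edge (20,11)–(13,7): clear
  → BLOCKED

BLOCKED by obstacle 4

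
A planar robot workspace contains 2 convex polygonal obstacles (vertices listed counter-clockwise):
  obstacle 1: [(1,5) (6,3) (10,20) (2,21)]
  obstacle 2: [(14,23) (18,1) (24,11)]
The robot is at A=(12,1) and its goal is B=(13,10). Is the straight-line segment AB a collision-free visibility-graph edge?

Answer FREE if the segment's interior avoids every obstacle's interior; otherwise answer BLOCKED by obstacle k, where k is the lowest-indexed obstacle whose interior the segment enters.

FREE

Obstacle 1 [(1,5) (6,3) (10,20) (2,21)]:
  edge (1,5)–(6,3): clear
  edge (6,3)–(10,20): clear
  edge (10,20)–(2,21): clear
  edge (2,21)–(1,5): clear
  midpoint (25/2,11/2) outside
  → clear
Obstacle 2 [(14,23) (18,1) (24,11)]:
  edge (14,23)–(18,1): clear
  edge (18,1)–(24,11): clear
  edge (24,11)–(14,23): clear
  midpoint (25/2,11/2) outside
  → clear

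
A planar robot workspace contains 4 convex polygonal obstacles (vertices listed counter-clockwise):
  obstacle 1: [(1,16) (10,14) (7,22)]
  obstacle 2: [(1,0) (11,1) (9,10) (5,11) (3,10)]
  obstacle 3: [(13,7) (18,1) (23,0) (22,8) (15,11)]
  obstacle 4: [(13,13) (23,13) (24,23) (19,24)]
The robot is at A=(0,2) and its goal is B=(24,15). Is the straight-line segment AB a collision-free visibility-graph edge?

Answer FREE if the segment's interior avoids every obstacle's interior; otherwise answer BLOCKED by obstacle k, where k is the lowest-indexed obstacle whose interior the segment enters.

BLOCKED by obstacle 2

Obstacle 1 [(1,16) (10,14) (7,22)]:
  edge (1,16)–(10,14): clear
  edge (10,14)–(7,22): clear
  edge (7,22)–(1,16): clear
  midpoint (12,17/2) outside
  → clear
Obstacle 2 [(1,0) (11,1) (9,10) (5,11) (3,10)]:
  edge (1,0)–(11,1): clear
  edge (11,1)–(9,10): crosses AB
  edge (9,10)–(5,11): clear
  edge (5,11)–(3,10): clear
  edge (3,10)–(1,0): crosses AB
  → BLOCKED
Obstacle 3 [(13,7) (18,1) (23,0) (22,8) (15,11)]:
  edge (13,7)–(18,1): clear
  edge (18,1)–(23,0): clear
  edge (23,0)–(22,8): clear
  edge (22,8)–(15,11): crosses AB
  edge (15,11)–(13,7): crosses AB
  → BLOCKED
Obstacle 4 [(13,13) (23,13) (24,23) (19,24)]:
  edge (13,13)–(23,13): crosses AB
  edge (23,13)–(24,23): crosses AB
  edge (24,23)–(19,24): clear
  edge (19,24)–(13,13): clear
  → BLOCKED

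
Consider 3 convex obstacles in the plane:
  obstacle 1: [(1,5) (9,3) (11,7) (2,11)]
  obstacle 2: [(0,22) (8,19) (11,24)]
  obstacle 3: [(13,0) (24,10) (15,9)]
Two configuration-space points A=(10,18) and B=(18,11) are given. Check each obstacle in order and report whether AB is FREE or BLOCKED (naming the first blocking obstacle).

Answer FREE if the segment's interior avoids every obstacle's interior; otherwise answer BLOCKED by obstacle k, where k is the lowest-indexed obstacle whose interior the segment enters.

Obstacle 1 [(1,5) (9,3) (11,7) (2,11)]:
  edge (1,5)–(9,3): clear
  edge (9,3)–(11,7): clear
  edge (11,7)–(2,11): clear
  edge (2,11)–(1,5): clear
  midpoint (14,29/2) outside
  → clear
Obstacle 2 [(0,22) (8,19) (11,24)]:
  edge (0,22)–(8,19): clear
  edge (8,19)–(11,24): clear
  edge (11,24)–(0,22): clear
  midpoint (14,29/2) outside
  → clear
Obstacle 3 [(13,0) (24,10) (15,9)]:
  edge (13,0)–(24,10): clear
  edge (24,10)–(15,9): clear
  edge (15,9)–(13,0): clear
  midpoint (14,29/2) outside
  → clear

FREE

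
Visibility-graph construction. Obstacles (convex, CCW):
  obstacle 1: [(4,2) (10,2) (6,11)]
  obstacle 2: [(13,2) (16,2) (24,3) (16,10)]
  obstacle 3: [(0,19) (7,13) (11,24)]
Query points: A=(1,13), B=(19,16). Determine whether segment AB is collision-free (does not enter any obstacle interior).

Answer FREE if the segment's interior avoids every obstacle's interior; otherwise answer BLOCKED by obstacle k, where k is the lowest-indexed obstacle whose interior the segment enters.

BLOCKED by obstacle 3

Obstacle 1 [(4,2) (10,2) (6,11)]:
  edge (4,2)–(10,2): clear
  edge (10,2)–(6,11): clear
  edge (6,11)–(4,2): clear
  midpoint (10,29/2) outside
  → clear
Obstacle 2 [(13,2) (16,2) (24,3) (16,10)]:
  edge (13,2)–(16,2): clear
  edge (16,2)–(24,3): clear
  edge (24,3)–(16,10): clear
  edge (16,10)–(13,2): clear
  midpoint (10,29/2) outside
  → clear
Obstacle 3 [(0,19) (7,13) (11,24)]:
  edge (0,19)–(7,13): crosses AB
  edge (7,13)–(11,24): crosses AB
  edge (11,24)–(0,19): clear
  → BLOCKED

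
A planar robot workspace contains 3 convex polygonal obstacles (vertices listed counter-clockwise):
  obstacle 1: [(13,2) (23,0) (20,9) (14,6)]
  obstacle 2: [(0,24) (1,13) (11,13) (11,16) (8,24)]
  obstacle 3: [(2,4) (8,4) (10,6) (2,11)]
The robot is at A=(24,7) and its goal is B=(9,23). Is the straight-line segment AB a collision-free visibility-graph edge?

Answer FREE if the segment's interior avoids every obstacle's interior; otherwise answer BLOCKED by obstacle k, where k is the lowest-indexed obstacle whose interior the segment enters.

FREE

Obstacle 1 [(13,2) (23,0) (20,9) (14,6)]:
  edge (13,2)–(23,0): clear
  edge (23,0)–(20,9): clear
  edge (20,9)–(14,6): clear
  edge (14,6)–(13,2): clear
  midpoint (33/2,15) outside
  → clear
Obstacle 2 [(0,24) (1,13) (11,13) (11,16) (8,24)]:
  edge (0,24)–(1,13): clear
  edge (1,13)–(11,13): clear
  edge (11,13)–(11,16): clear
  edge (11,16)–(8,24): clear
  edge (8,24)–(0,24): clear
  midpoint (33/2,15) outside
  → clear
Obstacle 3 [(2,4) (8,4) (10,6) (2,11)]:
  edge (2,4)–(8,4): clear
  edge (8,4)–(10,6): clear
  edge (10,6)–(2,11): clear
  edge (2,11)–(2,4): clear
  midpoint (33/2,15) outside
  → clear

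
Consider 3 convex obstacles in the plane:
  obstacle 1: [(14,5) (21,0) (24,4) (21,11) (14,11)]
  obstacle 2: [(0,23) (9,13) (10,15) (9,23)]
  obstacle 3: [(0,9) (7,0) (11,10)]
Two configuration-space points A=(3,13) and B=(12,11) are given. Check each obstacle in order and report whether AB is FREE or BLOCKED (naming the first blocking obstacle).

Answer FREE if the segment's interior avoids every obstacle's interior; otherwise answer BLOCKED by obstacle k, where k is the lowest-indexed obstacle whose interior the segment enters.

FREE

Obstacle 1 [(14,5) (21,0) (24,4) (21,11) (14,11)]:
  edge (14,5)–(21,0): clear
  edge (21,0)–(24,4): clear
  edge (24,4)–(21,11): clear
  edge (21,11)–(14,11): clear
  edge (14,11)–(14,5): clear
  midpoint (15/2,12) outside
  → clear
Obstacle 2 [(0,23) (9,13) (10,15) (9,23)]:
  edge (0,23)–(9,13): clear
  edge (9,13)–(10,15): clear
  edge (10,15)–(9,23): clear
  edge (9,23)–(0,23): clear
  midpoint (15/2,12) outside
  → clear
Obstacle 3 [(0,9) (7,0) (11,10)]:
  edge (0,9)–(7,0): clear
  edge (7,0)–(11,10): clear
  edge (11,10)–(0,9): clear
  midpoint (15/2,12) outside
  → clear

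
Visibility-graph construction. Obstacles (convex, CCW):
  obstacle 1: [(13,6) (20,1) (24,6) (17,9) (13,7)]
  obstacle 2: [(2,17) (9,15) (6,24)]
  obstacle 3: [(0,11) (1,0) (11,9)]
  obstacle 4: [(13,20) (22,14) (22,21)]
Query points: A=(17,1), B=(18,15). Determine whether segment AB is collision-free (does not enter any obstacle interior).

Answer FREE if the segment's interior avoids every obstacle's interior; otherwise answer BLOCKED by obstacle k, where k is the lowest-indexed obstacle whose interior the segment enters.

Obstacle 1 [(13,6) (20,1) (24,6) (17,9) (13,7)]:
  edge (13,6)–(20,1): crosses AB
  edge (20,1)–(24,6): clear
  edge (24,6)–(17,9): crosses AB
  edge (17,9)–(13,7): clear
  edge (13,7)–(13,6): clear
  → BLOCKED
Obstacle 2 [(2,17) (9,15) (6,24)]:
  edge (2,17)–(9,15): clear
  edge (9,15)–(6,24): clear
  edge (6,24)–(2,17): clear
  midpoint (35/2,8) outside
  → clear
Obstacle 3 [(0,11) (1,0) (11,9)]:
  edge (0,11)–(1,0): clear
  edge (1,0)–(11,9): clear
  edge (11,9)–(0,11): clear
  midpoint (35/2,8) outside
  → clear
Obstacle 4 [(13,20) (22,14) (22,21)]:
  edge (13,20)–(22,14): clear
  edge (22,14)–(22,21): clear
  edge (22,21)–(13,20): clear
  midpoint (35/2,8) outside
  → clear

BLOCKED by obstacle 1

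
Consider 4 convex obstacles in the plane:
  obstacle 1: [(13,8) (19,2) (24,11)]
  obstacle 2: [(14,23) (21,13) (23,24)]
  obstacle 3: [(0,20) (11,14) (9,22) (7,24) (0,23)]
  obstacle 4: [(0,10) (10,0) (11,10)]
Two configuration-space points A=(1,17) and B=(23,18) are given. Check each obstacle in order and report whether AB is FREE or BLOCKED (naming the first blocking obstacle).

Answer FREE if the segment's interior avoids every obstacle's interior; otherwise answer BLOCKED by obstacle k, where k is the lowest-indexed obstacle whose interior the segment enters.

BLOCKED by obstacle 2

Obstacle 1 [(13,8) (19,2) (24,11)]:
  edge (13,8)–(19,2): clear
  edge (19,2)–(24,11): clear
  edge (24,11)–(13,8): clear
  midpoint (12,35/2) outside
  → clear
Obstacle 2 [(14,23) (21,13) (23,24)]:
  edge (14,23)–(21,13): crosses AB
  edge (21,13)–(23,24): crosses AB
  edge (23,24)–(14,23): clear
  → BLOCKED
Obstacle 3 [(0,20) (11,14) (9,22) (7,24) (0,23)]:
  edge (0,20)–(11,14): crosses AB
  edge (11,14)–(9,22): crosses AB
  edge (9,22)–(7,24): clear
  edge (7,24)–(0,23): clear
  edge (0,23)–(0,20): clear
  → BLOCKED
Obstacle 4 [(0,10) (10,0) (11,10)]:
  edge (0,10)–(10,0): clear
  edge (10,0)–(11,10): clear
  edge (11,10)–(0,10): clear
  midpoint (12,35/2) outside
  → clear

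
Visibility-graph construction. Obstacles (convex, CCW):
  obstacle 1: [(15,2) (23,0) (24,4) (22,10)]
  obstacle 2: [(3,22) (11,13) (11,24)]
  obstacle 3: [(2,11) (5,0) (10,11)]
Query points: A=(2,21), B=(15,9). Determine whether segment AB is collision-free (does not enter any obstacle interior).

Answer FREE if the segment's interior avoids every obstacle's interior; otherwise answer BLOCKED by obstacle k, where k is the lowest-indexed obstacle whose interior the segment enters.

FREE

Obstacle 1 [(15,2) (23,0) (24,4) (22,10)]:
  edge (15,2)–(23,0): clear
  edge (23,0)–(24,4): clear
  edge (24,4)–(22,10): clear
  edge (22,10)–(15,2): clear
  midpoint (17/2,15) outside
  → clear
Obstacle 2 [(3,22) (11,13) (11,24)]:
  edge (3,22)–(11,13): clear
  edge (11,13)–(11,24): clear
  edge (11,24)–(3,22): clear
  midpoint (17/2,15) outside
  → clear
Obstacle 3 [(2,11) (5,0) (10,11)]:
  edge (2,11)–(5,0): clear
  edge (5,0)–(10,11): clear
  edge (10,11)–(2,11): clear
  midpoint (17/2,15) outside
  → clear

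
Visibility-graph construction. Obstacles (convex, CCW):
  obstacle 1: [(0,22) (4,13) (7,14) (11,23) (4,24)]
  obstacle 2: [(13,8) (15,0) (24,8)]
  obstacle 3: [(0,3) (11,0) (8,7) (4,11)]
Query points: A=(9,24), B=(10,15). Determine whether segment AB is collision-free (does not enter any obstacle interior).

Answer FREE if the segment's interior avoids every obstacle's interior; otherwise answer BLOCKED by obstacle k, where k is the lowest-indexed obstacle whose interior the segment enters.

Obstacle 1 [(0,22) (4,13) (7,14) (11,23) (4,24)]:
  edge (0,22)–(4,13): clear
  edge (4,13)–(7,14): clear
  edge (7,14)–(11,23): crosses AB
  edge (11,23)–(4,24): crosses AB
  edge (4,24)–(0,22): clear
  → BLOCKED
Obstacle 2 [(13,8) (15,0) (24,8)]:
  edge (13,8)–(15,0): clear
  edge (15,0)–(24,8): clear
  edge (24,8)–(13,8): clear
  midpoint (19/2,39/2) outside
  → clear
Obstacle 3 [(0,3) (11,0) (8,7) (4,11)]:
  edge (0,3)–(11,0): clear
  edge (11,0)–(8,7): clear
  edge (8,7)–(4,11): clear
  edge (4,11)–(0,3): clear
  midpoint (19/2,39/2) outside
  → clear

BLOCKED by obstacle 1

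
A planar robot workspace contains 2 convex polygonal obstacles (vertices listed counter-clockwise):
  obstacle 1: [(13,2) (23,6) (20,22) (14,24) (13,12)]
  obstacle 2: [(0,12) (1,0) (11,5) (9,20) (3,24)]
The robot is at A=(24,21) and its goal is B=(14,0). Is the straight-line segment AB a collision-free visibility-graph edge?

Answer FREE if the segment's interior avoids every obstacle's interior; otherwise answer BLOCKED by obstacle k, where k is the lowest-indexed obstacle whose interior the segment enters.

BLOCKED by obstacle 1

Obstacle 1 [(13,2) (23,6) (20,22) (14,24) (13,12)]:
  edge (13,2)–(23,6): crosses AB
  edge (23,6)–(20,22): crosses AB
  edge (20,22)–(14,24): clear
  edge (14,24)–(13,12): clear
  edge (13,12)–(13,2): clear
  → BLOCKED
Obstacle 2 [(0,12) (1,0) (11,5) (9,20) (3,24)]:
  edge (0,12)–(1,0): clear
  edge (1,0)–(11,5): clear
  edge (11,5)–(9,20): clear
  edge (9,20)–(3,24): clear
  edge (3,24)–(0,12): clear
  midpoint (19,21/2) outside
  → clear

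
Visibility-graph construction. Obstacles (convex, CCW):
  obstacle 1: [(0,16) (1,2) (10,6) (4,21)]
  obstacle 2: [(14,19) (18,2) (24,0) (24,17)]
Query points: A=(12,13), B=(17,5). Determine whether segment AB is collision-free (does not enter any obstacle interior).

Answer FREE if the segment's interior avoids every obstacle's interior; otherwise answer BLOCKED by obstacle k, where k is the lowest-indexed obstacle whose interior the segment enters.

Obstacle 1 [(0,16) (1,2) (10,6) (4,21)]:
  edge (0,16)–(1,2): clear
  edge (1,2)–(10,6): clear
  edge (10,6)–(4,21): clear
  edge (4,21)–(0,16): clear
  midpoint (29/2,9) outside
  → clear
Obstacle 2 [(14,19) (18,2) (24,0) (24,17)]:
  edge (14,19)–(18,2): clear
  edge (18,2)–(24,0): clear
  edge (24,0)–(24,17): clear
  edge (24,17)–(14,19): clear
  midpoint (29/2,9) outside
  → clear

FREE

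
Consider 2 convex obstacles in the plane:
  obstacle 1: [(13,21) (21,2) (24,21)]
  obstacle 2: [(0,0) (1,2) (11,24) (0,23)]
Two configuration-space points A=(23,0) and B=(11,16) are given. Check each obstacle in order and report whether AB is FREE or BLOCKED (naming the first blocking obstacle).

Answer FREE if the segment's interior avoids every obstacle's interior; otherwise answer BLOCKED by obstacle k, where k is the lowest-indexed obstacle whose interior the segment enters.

Obstacle 1 [(13,21) (21,2) (24,21)]:
  edge (13,21)–(21,2): crosses AB
  edge (21,2)–(24,21): crosses AB
  edge (24,21)–(13,21): clear
  → BLOCKED
Obstacle 2 [(0,0) (1,2) (11,24) (0,23)]:
  edge (0,0)–(1,2): clear
  edge (1,2)–(11,24): clear
  edge (11,24)–(0,23): clear
  edge (0,23)–(0,0): clear
  midpoint (17,8) outside
  → clear

BLOCKED by obstacle 1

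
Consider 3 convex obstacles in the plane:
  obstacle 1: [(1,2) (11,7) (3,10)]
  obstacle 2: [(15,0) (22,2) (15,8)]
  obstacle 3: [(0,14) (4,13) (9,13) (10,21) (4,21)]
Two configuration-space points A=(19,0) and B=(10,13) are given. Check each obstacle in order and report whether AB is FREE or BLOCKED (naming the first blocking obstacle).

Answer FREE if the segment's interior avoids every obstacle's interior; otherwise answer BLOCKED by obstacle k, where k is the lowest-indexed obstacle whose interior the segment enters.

Obstacle 1 [(1,2) (11,7) (3,10)]:
  edge (1,2)–(11,7): clear
  edge (11,7)–(3,10): clear
  edge (3,10)–(1,2): clear
  midpoint (29/2,13/2) outside
  → clear
Obstacle 2 [(15,0) (22,2) (15,8)]:
  edge (15,0)–(22,2): crosses AB
  edge (22,2)–(15,8): clear
  edge (15,8)–(15,0): crosses AB
  → BLOCKED
Obstacle 3 [(0,14) (4,13) (9,13) (10,21) (4,21)]:
  edge (0,14)–(4,13): clear
  edge (4,13)–(9,13): clear
  edge (9,13)–(10,21): clear
  edge (10,21)–(4,21): clear
  edge (4,21)–(0,14): clear
  midpoint (29/2,13/2) outside
  → clear

BLOCKED by obstacle 2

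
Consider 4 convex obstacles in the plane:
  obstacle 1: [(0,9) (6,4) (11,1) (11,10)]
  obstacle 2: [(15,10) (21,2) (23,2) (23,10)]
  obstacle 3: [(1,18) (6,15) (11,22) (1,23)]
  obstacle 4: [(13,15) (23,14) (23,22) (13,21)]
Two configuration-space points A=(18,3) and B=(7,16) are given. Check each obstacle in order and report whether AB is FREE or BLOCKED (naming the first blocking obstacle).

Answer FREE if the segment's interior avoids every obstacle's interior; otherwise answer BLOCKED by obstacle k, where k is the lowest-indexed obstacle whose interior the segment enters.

Obstacle 1 [(0,9) (6,4) (11,1) (11,10)]:
  edge (0,9)–(6,4): clear
  edge (6,4)–(11,1): clear
  edge (11,1)–(11,10): clear
  edge (11,10)–(0,9): clear
  midpoint (25/2,19/2) outside
  → clear
Obstacle 2 [(15,10) (21,2) (23,2) (23,10)]:
  edge (15,10)–(21,2): clear
  edge (21,2)–(23,2): clear
  edge (23,2)–(23,10): clear
  edge (23,10)–(15,10): clear
  midpoint (25/2,19/2) outside
  → clear
Obstacle 3 [(1,18) (6,15) (11,22) (1,23)]:
  edge (1,18)–(6,15): clear
  edge (6,15)–(11,22): clear
  edge (11,22)–(1,23): clear
  edge (1,23)–(1,18): clear
  midpoint (25/2,19/2) outside
  → clear
Obstacle 4 [(13,15) (23,14) (23,22) (13,21)]:
  edge (13,15)–(23,14): clear
  edge (23,14)–(23,22): clear
  edge (23,22)–(13,21): clear
  edge (13,21)–(13,15): clear
  midpoint (25/2,19/2) outside
  → clear

FREE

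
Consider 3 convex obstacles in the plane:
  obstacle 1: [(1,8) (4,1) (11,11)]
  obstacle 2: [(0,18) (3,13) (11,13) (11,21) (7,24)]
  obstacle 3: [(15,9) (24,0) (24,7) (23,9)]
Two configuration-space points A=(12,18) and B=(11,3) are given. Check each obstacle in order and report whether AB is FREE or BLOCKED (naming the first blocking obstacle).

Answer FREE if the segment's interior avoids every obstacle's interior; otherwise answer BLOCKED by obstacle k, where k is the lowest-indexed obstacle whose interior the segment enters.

Obstacle 1 [(1,8) (4,1) (11,11)]:
  edge (1,8)–(4,1): clear
  edge (4,1)–(11,11): clear
  edge (11,11)–(1,8): clear
  midpoint (23/2,21/2) outside
  → clear
Obstacle 2 [(0,18) (3,13) (11,13) (11,21) (7,24)]:
  edge (0,18)–(3,13): clear
  edge (3,13)–(11,13): clear
  edge (11,13)–(11,21): clear
  edge (11,21)–(7,24): clear
  edge (7,24)–(0,18): clear
  midpoint (23/2,21/2) outside
  → clear
Obstacle 3 [(15,9) (24,0) (24,7) (23,9)]:
  edge (15,9)–(24,0): clear
  edge (24,0)–(24,7): clear
  edge (24,7)–(23,9): clear
  edge (23,9)–(15,9): clear
  midpoint (23/2,21/2) outside
  → clear

FREE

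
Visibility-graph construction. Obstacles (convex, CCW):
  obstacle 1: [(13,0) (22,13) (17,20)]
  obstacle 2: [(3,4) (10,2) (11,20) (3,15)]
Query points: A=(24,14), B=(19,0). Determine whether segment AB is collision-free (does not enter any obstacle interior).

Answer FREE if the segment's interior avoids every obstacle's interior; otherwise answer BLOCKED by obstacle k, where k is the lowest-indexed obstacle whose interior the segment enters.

FREE

Obstacle 1 [(13,0) (22,13) (17,20)]:
  edge (13,0)–(22,13): clear
  edge (22,13)–(17,20): clear
  edge (17,20)–(13,0): clear
  midpoint (43/2,7) outside
  → clear
Obstacle 2 [(3,4) (10,2) (11,20) (3,15)]:
  edge (3,4)–(10,2): clear
  edge (10,2)–(11,20): clear
  edge (11,20)–(3,15): clear
  edge (3,15)–(3,4): clear
  midpoint (43/2,7) outside
  → clear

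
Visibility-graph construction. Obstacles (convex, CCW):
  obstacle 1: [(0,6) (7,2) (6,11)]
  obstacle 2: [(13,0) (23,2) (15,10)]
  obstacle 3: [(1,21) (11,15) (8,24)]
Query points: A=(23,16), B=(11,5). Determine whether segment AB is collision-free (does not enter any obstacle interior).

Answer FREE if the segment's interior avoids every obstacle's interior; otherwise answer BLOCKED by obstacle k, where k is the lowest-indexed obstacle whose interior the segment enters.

BLOCKED by obstacle 2

Obstacle 1 [(0,6) (7,2) (6,11)]:
  edge (0,6)–(7,2): clear
  edge (7,2)–(6,11): clear
  edge (6,11)–(0,6): clear
  midpoint (17,21/2) outside
  → clear
Obstacle 2 [(13,0) (23,2) (15,10)]:
  edge (13,0)–(23,2): clear
  edge (23,2)–(15,10): crosses AB
  edge (15,10)–(13,0): crosses AB
  → BLOCKED
Obstacle 3 [(1,21) (11,15) (8,24)]:
  edge (1,21)–(11,15): clear
  edge (11,15)–(8,24): clear
  edge (8,24)–(1,21): clear
  midpoint (17,21/2) outside
  → clear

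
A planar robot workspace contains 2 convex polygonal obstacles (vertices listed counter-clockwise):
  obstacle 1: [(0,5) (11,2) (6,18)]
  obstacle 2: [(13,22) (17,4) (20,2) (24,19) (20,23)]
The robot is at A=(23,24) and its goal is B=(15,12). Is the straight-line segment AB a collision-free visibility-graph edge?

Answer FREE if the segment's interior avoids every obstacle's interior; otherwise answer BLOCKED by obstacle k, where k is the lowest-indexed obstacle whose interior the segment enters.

BLOCKED by obstacle 2

Obstacle 1 [(0,5) (11,2) (6,18)]:
  edge (0,5)–(11,2): clear
  edge (11,2)–(6,18): clear
  edge (6,18)–(0,5): clear
  midpoint (19,18) outside
  → clear
Obstacle 2 [(13,22) (17,4) (20,2) (24,19) (20,23)]:
  edge (13,22)–(17,4): crosses AB
  edge (17,4)–(20,2): clear
  edge (20,2)–(24,19): clear
  edge (24,19)–(20,23): crosses AB
  edge (20,23)–(13,22): clear
  → BLOCKED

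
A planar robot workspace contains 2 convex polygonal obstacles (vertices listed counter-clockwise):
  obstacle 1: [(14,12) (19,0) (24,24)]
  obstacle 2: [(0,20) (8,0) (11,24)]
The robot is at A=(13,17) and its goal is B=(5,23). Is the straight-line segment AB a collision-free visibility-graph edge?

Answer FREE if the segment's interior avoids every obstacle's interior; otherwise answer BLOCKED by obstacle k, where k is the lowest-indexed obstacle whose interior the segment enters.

BLOCKED by obstacle 2

Obstacle 1 [(14,12) (19,0) (24,24)]:
  edge (14,12)–(19,0): clear
  edge (19,0)–(24,24): clear
  edge (24,24)–(14,12): clear
  midpoint (9,20) outside
  → clear
Obstacle 2 [(0,20) (8,0) (11,24)]:
  edge (0,20)–(8,0): clear
  edge (8,0)–(11,24): crosses AB
  edge (11,24)–(0,20): crosses AB
  → BLOCKED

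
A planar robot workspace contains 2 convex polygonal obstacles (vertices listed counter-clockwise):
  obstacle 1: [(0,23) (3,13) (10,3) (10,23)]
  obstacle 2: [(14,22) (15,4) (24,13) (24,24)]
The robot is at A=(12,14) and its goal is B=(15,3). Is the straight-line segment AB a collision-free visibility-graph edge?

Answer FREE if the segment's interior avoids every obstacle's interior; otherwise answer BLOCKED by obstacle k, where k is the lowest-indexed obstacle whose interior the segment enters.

Obstacle 1 [(0,23) (3,13) (10,3) (10,23)]:
  edge (0,23)–(3,13): clear
  edge (3,13)–(10,3): clear
  edge (10,3)–(10,23): clear
  edge (10,23)–(0,23): clear
  midpoint (27/2,17/2) outside
  → clear
Obstacle 2 [(14,22) (15,4) (24,13) (24,24)]:
  edge (14,22)–(15,4): clear
  edge (15,4)–(24,13): clear
  edge (24,13)–(24,24): clear
  edge (24,24)–(14,22): clear
  midpoint (27/2,17/2) outside
  → clear

FREE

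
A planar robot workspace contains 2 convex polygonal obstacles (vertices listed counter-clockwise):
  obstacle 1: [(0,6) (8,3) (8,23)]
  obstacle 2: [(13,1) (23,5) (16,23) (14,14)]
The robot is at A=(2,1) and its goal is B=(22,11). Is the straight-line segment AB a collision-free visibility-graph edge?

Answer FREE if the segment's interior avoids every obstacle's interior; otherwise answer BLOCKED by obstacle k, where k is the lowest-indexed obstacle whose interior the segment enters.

Obstacle 1 [(0,6) (8,3) (8,23)]:
  edge (0,6)–(8,3): crosses AB
  edge (8,3)–(8,23): crosses AB
  edge (8,23)–(0,6): clear
  → BLOCKED
Obstacle 2 [(13,1) (23,5) (16,23) (14,14)]:
  edge (13,1)–(23,5): clear
  edge (23,5)–(16,23): crosses AB
  edge (16,23)–(14,14): clear
  edge (14,14)–(13,1): crosses AB
  → BLOCKED

BLOCKED by obstacle 1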